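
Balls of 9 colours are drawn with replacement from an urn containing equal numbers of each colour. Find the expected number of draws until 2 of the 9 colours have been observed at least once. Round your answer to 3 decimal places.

Going from k to k+1 distinct takes a geometric number of draws with mean 9/(9-k).
Sum over k = 0,...,1: E = 9/9 + 9/8 = 2.1250.

2.125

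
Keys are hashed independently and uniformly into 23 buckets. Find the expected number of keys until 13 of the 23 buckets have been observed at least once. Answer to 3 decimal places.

Going from k to k+1 distinct takes a geometric number of keys with mean 23/(23-k).
Sum over k = 0,...,12: E = 23/23 + 23/22 + 23/21 + ... + 23/12 + 23/11 = 18.5224.

18.522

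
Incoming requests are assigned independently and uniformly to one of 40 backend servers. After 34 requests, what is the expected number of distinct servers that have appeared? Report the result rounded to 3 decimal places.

23.087

For each server, P(seen in 34 requests) = 1 - (39/40)^34 = 0.5772.
By linearity of expectation, E[distinct seen] = 40·(1 - (39/40)^34) = 23.0871.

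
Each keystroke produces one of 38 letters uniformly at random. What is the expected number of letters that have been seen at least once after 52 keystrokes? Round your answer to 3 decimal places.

28.504

For each letter, P(seen in 52 keystrokes) = 1 - (37/38)^52 = 0.7501.
By linearity of expectation, E[distinct seen] = 38·(1 - (37/38)^52) = 28.5043.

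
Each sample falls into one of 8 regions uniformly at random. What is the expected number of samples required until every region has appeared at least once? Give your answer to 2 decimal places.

After k distinct regions have appeared, the next sample gives a new one with probability (8-k)/8, so the expected wait for the (k+1)-th is 8/(8-k).
E[T] = 8/8 + 8/7 + 8/6 + ... + 8/2 + 8/1 = 8·H_{8}.
H_{8} = 2.718, so E[T] = 21.743.

21.74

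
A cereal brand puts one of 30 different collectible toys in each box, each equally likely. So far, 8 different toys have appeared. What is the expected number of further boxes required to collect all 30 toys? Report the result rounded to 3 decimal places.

With k distinct toys already seen, the next new one takes an expected 30/(30-k) boxes.
Sum over k = 8,...,29: E = 30/22 + 30/21 + 30/20 + ... + 30/2 + 30/1 = 110.7244.

110.724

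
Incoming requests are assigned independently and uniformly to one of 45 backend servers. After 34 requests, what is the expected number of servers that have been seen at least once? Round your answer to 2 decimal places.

For each server, P(seen in 34 requests) = 1 - (44/45)^34 = 0.534.
By linearity of expectation, E[distinct seen] = 45·(1 - (44/45)^34) = 24.041.

24.04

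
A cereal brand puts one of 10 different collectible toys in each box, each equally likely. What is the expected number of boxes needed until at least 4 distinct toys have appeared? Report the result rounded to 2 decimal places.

4.79

With k distinct toys already seen, the next new one arrives after an expected 10/(10-k) boxes.
Sum over k = 0,...,3: E = 10/10 + 10/9 + 10/8 + 10/7 = 4.790.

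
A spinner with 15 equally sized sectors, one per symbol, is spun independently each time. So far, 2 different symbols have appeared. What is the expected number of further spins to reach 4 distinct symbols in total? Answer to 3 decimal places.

2.404

The wait to go from k to k+1 distinct symbols is geometric with mean 15/(15-k).
Sum over k = 2,...,3: E = 15/13 + 15/12 = 2.4038.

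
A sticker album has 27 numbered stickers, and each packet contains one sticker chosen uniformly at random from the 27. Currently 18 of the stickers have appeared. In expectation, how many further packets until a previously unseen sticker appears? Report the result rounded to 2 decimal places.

The number of packets until the next new sticker is geometric with success probability 9/27, so its mean is 27/9.
E = 27/9 = 3.000.

3.00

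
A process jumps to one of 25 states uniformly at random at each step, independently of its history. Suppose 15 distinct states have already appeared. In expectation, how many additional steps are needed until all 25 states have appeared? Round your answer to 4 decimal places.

73.2242

From k distinct to k+1 distinct takes on average 25/(25-k) steps.
Sum over k = 15,...,24: E = 25/10 + 25/9 + 25/8 + ... + 25/2 + 25/1 = 73.22421.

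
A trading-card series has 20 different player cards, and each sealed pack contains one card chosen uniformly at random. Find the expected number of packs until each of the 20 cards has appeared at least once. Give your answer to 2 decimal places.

71.95

After k distinct cards have appeared, the next pack gives a new one with probability (20-k)/20, so the expected wait for the (k+1)-th is 20/(20-k).
E[T] = 20/20 + 20/19 + 20/18 + ... + 20/2 + 20/1 = 20·H_{20}.
H_{20} = 3.598, so E[T] = 71.955.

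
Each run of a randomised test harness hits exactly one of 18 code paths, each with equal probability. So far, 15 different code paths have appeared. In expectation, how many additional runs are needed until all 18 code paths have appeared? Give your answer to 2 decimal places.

33.00

With k distinct code paths already seen, the next new one takes an expected 18/(18-k) runs.
Sum over k = 15,...,17: E = 18/3 + 18/2 + 18/1 = 33.000.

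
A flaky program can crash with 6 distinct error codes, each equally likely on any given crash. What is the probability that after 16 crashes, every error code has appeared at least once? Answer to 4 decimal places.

Let A_i be the event that error code i is missing after 16 crashes. By inclusion–exclusion on the A_i,
P(all seen) = Σ_{j=0}^{6} (-1)^j C(6,j)((6-j)/6)^16
= 1.00000 - 0.32453 + 0.02284 - 0.00031 + 0.00000 - 0.00000 + 0.00000
= 0.69800.

0.6980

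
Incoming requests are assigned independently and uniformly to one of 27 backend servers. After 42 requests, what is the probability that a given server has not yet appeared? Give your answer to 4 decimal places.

On each request the fixed server fails to appear with probability 26/27.
P(still missing after 42) = (26/27)^42 = 0.20493.

0.2049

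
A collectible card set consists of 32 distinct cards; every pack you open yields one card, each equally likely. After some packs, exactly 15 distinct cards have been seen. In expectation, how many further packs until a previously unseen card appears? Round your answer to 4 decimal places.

1.8824

The number of packs until the next new card is geometric with success probability 17/32, so its mean is 32/17.
E = 32/17 = 1.88235.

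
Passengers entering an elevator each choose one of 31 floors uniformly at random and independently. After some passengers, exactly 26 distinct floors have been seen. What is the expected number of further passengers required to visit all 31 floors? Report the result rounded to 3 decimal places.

With k distinct floors already seen, the next new one takes an expected 31/(31-k) passengers.
Sum over k = 26,...,30: E = 31/5 + 31/4 + 31/3 + 31/2 + 31/1 = 70.7833.

70.783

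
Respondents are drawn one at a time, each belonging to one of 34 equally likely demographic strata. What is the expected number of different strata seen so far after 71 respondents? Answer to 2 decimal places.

For each stratum, P(seen in 71 respondents) = 1 - (33/34)^71 = 0.880.
By linearity of expectation, E[distinct seen] = 34·(1 - (33/34)^71) = 29.917.

29.92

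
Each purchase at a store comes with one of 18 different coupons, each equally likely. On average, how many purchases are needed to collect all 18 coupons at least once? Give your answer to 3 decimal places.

62.912

Split into phases: going from k distinct to k+1 distinct takes on average 18/(18-k) purchases.
E[T] = 18/18 + 18/17 + 18/16 + ... + 18/2 + 18/1 = 18·H_{18}.
H_{18} = 3.4951, so E[T] = 62.9119.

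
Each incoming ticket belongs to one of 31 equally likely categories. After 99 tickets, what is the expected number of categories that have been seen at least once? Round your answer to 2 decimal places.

For each category, P(seen in 99 tickets) = 1 - (30/31)^99 = 0.961.
By linearity of expectation, E[distinct seen] = 31·(1 - (30/31)^99) = 29.793.

29.79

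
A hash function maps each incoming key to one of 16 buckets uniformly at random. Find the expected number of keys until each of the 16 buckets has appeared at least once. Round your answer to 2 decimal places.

After k distinct buckets have appeared, the next key gives a new one with probability (16-k)/16, so the expected wait for the (k+1)-th is 16/(16-k).
E[T] = 16/16 + 16/15 + 16/14 + ... + 16/2 + 16/1 = 16·H_{16}.
H_{16} = 3.381, so E[T] = 54.092.

54.09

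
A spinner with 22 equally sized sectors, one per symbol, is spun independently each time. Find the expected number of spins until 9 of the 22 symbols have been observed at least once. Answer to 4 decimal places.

11.2349

Going from k to k+1 distinct takes a geometric number of spins with mean 22/(22-k).
Sum over k = 0,...,8: E = 22/22 + 22/21 + 22/20 + ... + 22/15 + 22/14 = 11.23495.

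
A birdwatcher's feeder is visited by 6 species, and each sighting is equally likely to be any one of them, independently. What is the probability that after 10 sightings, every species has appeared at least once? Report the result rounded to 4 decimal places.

0.2718

Let A_i be the event that species i is missing after 10 sightings. By inclusion–exclusion on the A_i,
P(all seen) = Σ_{j=0}^{6} (-1)^j C(6,j)((6-j)/6)^10
= 1.00000 - 0.96903 + 0.26012 - 0.01953 + 0.00025 - 0.00000 + 0.00000
= 0.27181.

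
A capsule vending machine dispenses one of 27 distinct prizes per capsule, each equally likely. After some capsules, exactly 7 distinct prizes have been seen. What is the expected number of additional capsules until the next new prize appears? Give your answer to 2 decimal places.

The number of capsules until the next new prize is geometric with success probability 20/27, so its mean is 27/20.
E = 27/20 = 1.350.

1.35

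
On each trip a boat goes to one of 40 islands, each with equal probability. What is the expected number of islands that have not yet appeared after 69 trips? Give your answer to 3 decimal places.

6.972

For each island, P(unseen after 69) = (39/40)^69 = 0.1743.
By linearity of expectation, E[unseen] = 40·(39/40)^69 = 6.9723.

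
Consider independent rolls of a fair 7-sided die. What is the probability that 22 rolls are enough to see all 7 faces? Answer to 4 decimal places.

Let A_i be the event that face i is missing after 22 rolls. By inclusion–exclusion on the A_i,
P(all seen) = Σ_{j=0}^{7} (-1)^j C(7,j)((7-j)/7)^22
= 1.00000 - 0.23565 + 0.01281 - 0.00016 + 0.00000 - 0.00000 + 0.00000 - 0.00000
= 0.77700.

0.7770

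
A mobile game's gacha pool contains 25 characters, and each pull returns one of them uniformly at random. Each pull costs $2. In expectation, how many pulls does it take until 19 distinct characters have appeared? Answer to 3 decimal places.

34.149

With k distinct characters already seen, the next new one arrives after an expected 25/(25-k) pulls.
Sum over k = 0,...,18: E = 25/25 + 25/24 + 25/23 + ... + 25/8 + 25/7 = 34.1490.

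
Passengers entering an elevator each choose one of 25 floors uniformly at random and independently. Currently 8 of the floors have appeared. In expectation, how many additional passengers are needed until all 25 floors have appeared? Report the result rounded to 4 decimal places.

The wait to go from k to k+1 distinct floors is geometric with mean 25/(25-k).
Sum over k = 8,...,24: E = 25/17 + 25/16 + 25/15 + ... + 25/2 + 25/1 = 85.98881.

85.9888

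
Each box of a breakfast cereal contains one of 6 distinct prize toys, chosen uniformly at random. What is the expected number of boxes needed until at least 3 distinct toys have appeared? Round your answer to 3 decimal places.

3.700

With k distinct toys already seen, the next new one arrives after an expected 6/(6-k) boxes.
Sum over k = 0,...,2: E = 6/6 + 6/5 + 6/4 = 3.7000.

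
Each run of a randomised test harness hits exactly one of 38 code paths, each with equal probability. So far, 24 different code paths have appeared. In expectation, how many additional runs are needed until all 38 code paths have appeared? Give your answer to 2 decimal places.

123.56

With k distinct code paths already seen, the next new one takes an expected 38/(38-k) runs.
Sum over k = 24,...,37: E = 38/14 + 38/13 + 38/12 + ... + 38/2 + 38/1 = 123.559.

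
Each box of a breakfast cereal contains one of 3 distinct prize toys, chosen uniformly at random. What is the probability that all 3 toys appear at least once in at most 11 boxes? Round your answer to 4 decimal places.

Let A_i be the event that toy i is missing after 11 boxes. By inclusion–exclusion on the A_i,
P(all seen) = Σ_{j=0}^{3} (-1)^j C(3,j)((3-j)/3)^11
= 1.00000 - 0.03468 + 0.00002 - 0.00000
= 0.96533.

0.9653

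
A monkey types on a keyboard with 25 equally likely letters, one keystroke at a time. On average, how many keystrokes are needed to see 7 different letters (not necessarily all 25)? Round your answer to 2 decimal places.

With k distinct letters already seen, the next new one arrives after an expected 25/(25-k) keystrokes.
Sum over k = 0,...,6: E = 25/25 + 25/24 + 25/23 + ... + 25/20 + 25/19 = 8.021.

8.02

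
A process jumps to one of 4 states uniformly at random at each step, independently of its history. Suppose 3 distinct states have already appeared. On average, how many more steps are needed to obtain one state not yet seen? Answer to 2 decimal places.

4.00

The number of steps until the next new state is geometric with success probability 1/4, so its mean is 4/1.
E = 4/1 = 4.000.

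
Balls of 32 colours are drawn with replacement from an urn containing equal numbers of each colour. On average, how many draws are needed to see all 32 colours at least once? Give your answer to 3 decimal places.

129.872

Split into phases: going from k distinct to k+1 distinct takes on average 32/(32-k) draws.
E[T] = 32/32 + 32/31 + 32/30 + ... + 32/2 + 32/1 = 32·H_{32}.
H_{32} = 4.0585, so E[T] = 129.8718.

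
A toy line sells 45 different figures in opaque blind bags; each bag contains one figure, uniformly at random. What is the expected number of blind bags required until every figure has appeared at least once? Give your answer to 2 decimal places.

197.77

After k distinct figures have appeared, the next blind bag gives a new one with probability (45-k)/45, so the expected wait for the (k+1)-th is 45/(45-k).
E[T] = 45/45 + 45/44 + 45/43 + ... + 45/2 + 45/1 = 45·H_{45}.
H_{45} = 4.395, so E[T] = 197.773.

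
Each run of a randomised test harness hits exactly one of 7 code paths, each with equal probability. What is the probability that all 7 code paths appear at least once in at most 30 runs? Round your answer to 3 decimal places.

0.932

By inclusion–exclusion over which code paths are missing,
P(all seen) = Σ_{j=0}^{7} (-1)^j C(7,j)((7-j)/7)^30
= 1.0000 - 0.0687 + 0.0009 - 0.0000 + 0.0000 - 0.0000 + 0.0000 - 0.0000
= 0.9322.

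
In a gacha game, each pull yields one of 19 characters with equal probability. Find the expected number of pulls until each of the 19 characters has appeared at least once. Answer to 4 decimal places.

67.4071

The wait to go from k to k+1 distinct characters is geometric with mean 19/(19-k).
E[T] = 19/19 + 19/18 + 19/17 + ... + 19/2 + 19/1 = 19·H_{19}.
H_{19} = 3.54774, so E[T] = 67.40705.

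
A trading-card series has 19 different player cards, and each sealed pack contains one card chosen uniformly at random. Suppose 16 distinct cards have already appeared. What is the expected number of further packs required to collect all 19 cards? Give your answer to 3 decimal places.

From k distinct to k+1 distinct takes on average 19/(19-k) packs.
Sum over k = 16,...,18: E = 19/3 + 19/2 + 19/1 = 34.8333.

34.833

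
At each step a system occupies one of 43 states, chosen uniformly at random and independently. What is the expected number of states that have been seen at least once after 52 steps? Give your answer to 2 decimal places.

30.35

For each state, P(seen in 52 steps) = 1 - (42/43)^52 = 0.706.
By linearity of expectation, E[distinct seen] = 43·(1 - (42/43)^52) = 30.351.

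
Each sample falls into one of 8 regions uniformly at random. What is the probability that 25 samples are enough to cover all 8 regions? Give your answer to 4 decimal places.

0.7366

By inclusion–exclusion over which regions are missing,
P(all seen) = Σ_{j=0}^{8} (-1)^j C(8,j)((8-j)/8)^25
= 1.00000 - 0.28398 + 0.02107 - 0.00044 + 0.00000 - 0.00000 + 0.00000 - 0.00000 + 0.00000
= 0.73665.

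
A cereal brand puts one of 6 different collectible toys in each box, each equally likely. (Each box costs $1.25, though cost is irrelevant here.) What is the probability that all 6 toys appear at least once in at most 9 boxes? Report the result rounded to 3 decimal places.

By inclusion–exclusion over which toys are missing,
P(all seen) = Σ_{j=0}^{6} (-1)^j C(6,j)((6-j)/6)^9
= 1.0000 - 1.1628 + 0.3902 - 0.0391 + 0.0008 - 0.0000 + 0.0000
= 0.1890.

0.189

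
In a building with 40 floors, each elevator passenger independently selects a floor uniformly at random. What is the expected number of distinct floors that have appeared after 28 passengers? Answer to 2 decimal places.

For each floor, P(seen in 28 passengers) = 1 - (39/40)^28 = 0.508.
By linearity of expectation, E[distinct seen] = 40·(1 - (39/40)^28) = 20.313.

20.31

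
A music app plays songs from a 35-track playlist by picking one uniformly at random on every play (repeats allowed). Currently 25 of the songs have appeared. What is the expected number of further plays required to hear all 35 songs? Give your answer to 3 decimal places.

With k distinct songs already seen, the next new one takes an expected 35/(35-k) plays.
Sum over k = 25,...,34: E = 35/10 + 35/9 + 35/8 + ... + 35/2 + 35/1 = 102.5139.

102.514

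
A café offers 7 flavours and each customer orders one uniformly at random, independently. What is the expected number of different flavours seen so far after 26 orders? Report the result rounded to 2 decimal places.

For each flavour, P(seen in 26 orders) = 1 - (6/7)^26 = 0.982.
By linearity of expectation, E[distinct seen] = 7·(1 - (6/7)^26) = 6.873.

6.87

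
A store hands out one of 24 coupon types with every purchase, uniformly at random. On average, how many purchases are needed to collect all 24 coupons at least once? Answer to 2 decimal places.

Split into phases: going from k distinct to k+1 distinct takes on average 24/(24-k) purchases.
E[T] = 24/24 + 24/23 + 24/22 + ... + 24/2 + 24/1 = 24·H_{24}.
H_{24} = 3.776, so E[T] = 90.623.

90.62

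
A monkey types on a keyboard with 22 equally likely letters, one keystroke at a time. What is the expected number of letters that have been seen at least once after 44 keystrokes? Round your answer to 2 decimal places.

19.16

For each letter, P(seen in 44 keystrokes) = 1 - (21/22)^44 = 0.871.
By linearity of expectation, E[distinct seen] = 22·(1 - (21/22)^44) = 19.159.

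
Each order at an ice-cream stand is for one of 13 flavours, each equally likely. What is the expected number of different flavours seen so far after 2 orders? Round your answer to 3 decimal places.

For each flavour, P(seen in 2 orders) = 1 - (12/13)^2 = 0.1479.
By linearity of expectation, E[distinct seen] = 13·(1 - (12/13)^2) = 1.9231.

1.923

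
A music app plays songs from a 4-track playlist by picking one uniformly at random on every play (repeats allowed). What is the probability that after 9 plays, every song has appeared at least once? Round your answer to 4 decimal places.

Let A_i be the event that song i is missing after 9 plays. By inclusion–exclusion on the A_i,
P(all seen) = Σ_{j=0}^{4} (-1)^j C(4,j)((4-j)/4)^9
= 1.00000 - 0.30034 + 0.01172 - 0.00002 + 0.00000
= 0.71136.

0.7114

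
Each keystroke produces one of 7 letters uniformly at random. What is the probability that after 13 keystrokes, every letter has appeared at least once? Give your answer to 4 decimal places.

Let A_i be the event that letter i is missing after 13 keystrokes. By inclusion–exclusion on the A_i,
P(all seen) = Σ_{j=0}^{7} (-1)^j C(7,j)((7-j)/7)^13
= 1.00000 - 0.94360 + 0.26458 - 0.02424 + 0.00058 - 0.00000 + 0.00000 - 0.00000
= 0.29731.

0.2973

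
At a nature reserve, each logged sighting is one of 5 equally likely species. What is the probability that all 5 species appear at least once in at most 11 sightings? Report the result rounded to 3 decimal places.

0.606

By inclusion–exclusion over which species are missing,
P(all seen) = Σ_{j=0}^{5} (-1)^j C(5,j)((5-j)/5)^11
= 1.0000 - 0.4295 + 0.0363 - 0.0004 + 0.0000 - 0.0000
= 0.6064.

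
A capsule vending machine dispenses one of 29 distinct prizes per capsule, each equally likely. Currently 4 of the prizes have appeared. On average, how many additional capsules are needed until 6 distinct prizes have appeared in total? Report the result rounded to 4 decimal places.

2.3683

From k distinct to k+1 distinct takes on average 29/(29-k) capsules.
Sum over k = 4,...,5: E = 29/25 + 29/24 = 2.36833.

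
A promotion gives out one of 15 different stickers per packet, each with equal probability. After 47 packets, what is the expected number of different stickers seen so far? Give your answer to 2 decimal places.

14.41

For each sticker, P(seen in 47 packets) = 1 - (14/15)^47 = 0.961.
By linearity of expectation, E[distinct seen] = 15·(1 - (14/15)^47) = 14.414.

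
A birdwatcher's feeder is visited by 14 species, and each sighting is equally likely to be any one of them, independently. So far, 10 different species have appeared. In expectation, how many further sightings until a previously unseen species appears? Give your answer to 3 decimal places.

3.500

Each sighting yields a new species with probability (14-10)/14 = 4/14, so the wait is geometric with mean 14/4.
E = 14/4 = 3.5000.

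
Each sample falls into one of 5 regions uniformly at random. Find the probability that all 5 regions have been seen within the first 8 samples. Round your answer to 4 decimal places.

By inclusion–exclusion over which regions are missing,
P(all seen) = Σ_{j=0}^{5} (-1)^j C(5,j)((5-j)/5)^8
= 1.00000 - 0.83886 + 0.16796 - 0.00655 + 0.00001 - 0.00000
= 0.32256.

0.3226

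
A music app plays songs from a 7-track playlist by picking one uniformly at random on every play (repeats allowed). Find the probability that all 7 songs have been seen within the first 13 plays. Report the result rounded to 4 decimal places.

By inclusion–exclusion over which songs are missing,
P(all seen) = Σ_{j=0}^{7} (-1)^j C(7,j)((7-j)/7)^13
= 1.00000 - 0.94360 + 0.26458 - 0.02424 + 0.00058 - 0.00000 + 0.00000 - 0.00000
= 0.29731.

0.2973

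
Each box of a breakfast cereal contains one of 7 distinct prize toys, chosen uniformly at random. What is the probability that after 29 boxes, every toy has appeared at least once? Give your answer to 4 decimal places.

0.9211

By inclusion–exclusion over which toys are missing,
P(all seen) = Σ_{j=0}^{7} (-1)^j C(7,j)((7-j)/7)^29
= 1.00000 - 0.08010 + 0.00121 - 0.00000 + 0.00000 - 0.00000 + 0.00000 - 0.00000
= 0.92111.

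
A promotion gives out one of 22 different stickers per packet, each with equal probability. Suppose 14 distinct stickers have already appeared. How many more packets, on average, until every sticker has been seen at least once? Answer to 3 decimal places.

59.793

From k distinct to k+1 distinct takes on average 22/(22-k) packets.
Sum over k = 14,...,21: E = 22/8 + 22/7 + 22/6 + ... + 22/2 + 22/1 = 59.7929.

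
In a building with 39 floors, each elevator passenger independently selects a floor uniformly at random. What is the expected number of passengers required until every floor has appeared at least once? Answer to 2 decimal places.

165.89

After k distinct floors have appeared, the next passenger gives a new one with probability (39-k)/39, so the expected wait for the (k+1)-th is 39/(39-k).
E[T] = 39/39 + 39/38 + 39/37 + ... + 39/2 + 39/1 = 39·H_{39}.
H_{39} = 4.254, so E[T] = 165.888.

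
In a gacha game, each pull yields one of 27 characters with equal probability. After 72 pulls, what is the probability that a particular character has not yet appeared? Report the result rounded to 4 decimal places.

On each pull the fixed character fails to appear with probability 26/27.
P(still missing after 72) = (26/27)^72 = 0.06605.

0.0661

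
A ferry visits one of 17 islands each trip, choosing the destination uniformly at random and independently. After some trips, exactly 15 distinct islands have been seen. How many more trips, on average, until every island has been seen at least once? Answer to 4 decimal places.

With k distinct islands already seen, the next new one takes an expected 17/(17-k) trips.
Sum over k = 15,...,16: E = 17/2 + 17/1 = 25.50000.

25.5000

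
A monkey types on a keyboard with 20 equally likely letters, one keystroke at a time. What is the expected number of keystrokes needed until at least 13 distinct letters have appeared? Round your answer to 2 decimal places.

Going from k to k+1 distinct takes a geometric number of keystrokes with mean 20/(20-k).
Sum over k = 0,...,12: E = 20/20 + 20/19 + 20/18 + ... + 20/9 + 20/8 = 20.098.

20.10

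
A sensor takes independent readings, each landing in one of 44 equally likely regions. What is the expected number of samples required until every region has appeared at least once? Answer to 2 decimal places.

Split into phases: going from k distinct to k+1 distinct takes on average 44/(44-k) samples.
E[T] = 44/44 + 44/43 + 44/42 + ... + 44/2 + 44/1 = 44·H_{44}.
H_{44} = 4.373, so E[T] = 192.400.

192.40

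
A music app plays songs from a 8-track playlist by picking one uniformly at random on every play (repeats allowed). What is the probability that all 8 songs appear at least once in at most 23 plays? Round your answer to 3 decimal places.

0.665

Let A_i be the event that song i is missing after 23 plays. By inclusion–exclusion on the A_i,
P(all seen) = Σ_{j=0}^{8} (-1)^j C(8,j)((8-j)/8)^23
= 1.0000 - 0.3709 + 0.0375 - 0.0011 + 0.0000 - 0.0000 + 0.0000 - 0.0000 + 0.0000
= 0.6654.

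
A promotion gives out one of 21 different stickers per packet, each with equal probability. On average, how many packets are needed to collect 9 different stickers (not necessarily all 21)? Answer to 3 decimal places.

With k distinct stickers already seen, the next new one arrives after an expected 21/(21-k) packets.
Sum over k = 0,...,8: E = 21/21 + 21/20 + 21/19 + ... + 21/14 + 21/13 = 11.3851.

11.385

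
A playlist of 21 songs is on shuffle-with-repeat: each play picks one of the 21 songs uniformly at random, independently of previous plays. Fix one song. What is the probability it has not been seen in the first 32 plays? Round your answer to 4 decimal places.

On each play the fixed song fails to appear with probability 20/21.
P(still missing after 32) = (20/21)^32 = 0.20987.

0.2099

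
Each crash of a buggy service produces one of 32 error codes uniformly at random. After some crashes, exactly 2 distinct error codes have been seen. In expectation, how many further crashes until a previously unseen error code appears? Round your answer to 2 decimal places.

1.07

The number of crashes until the next new error code is geometric with success probability 30/32, so its mean is 32/30.
E = 32/30 = 1.067.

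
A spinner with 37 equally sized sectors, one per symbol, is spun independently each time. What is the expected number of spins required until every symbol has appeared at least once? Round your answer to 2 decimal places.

Split into phases: going from k distinct to k+1 distinct takes on average 37/(37-k) spins.
E[T] = 37/37 + 37/36 + 37/35 + ... + 37/2 + 37/1 = 37·H_{37}.
H_{37} = 4.202, so E[T] = 155.459.

155.46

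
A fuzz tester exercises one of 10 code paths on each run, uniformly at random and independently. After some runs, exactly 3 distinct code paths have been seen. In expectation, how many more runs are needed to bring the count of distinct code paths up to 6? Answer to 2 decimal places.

5.10

From k distinct to k+1 distinct takes on average 10/(10-k) runs.
Sum over k = 3,...,5: E = 10/7 + 10/6 + 10/5 = 5.095.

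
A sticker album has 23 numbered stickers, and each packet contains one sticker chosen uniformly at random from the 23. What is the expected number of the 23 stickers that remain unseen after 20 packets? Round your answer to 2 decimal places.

For each sticker, P(unseen after 20) = (22/23)^20 = 0.411.
By linearity of expectation, E[unseen] = 23·(22/23)^20 = 9.454.

9.45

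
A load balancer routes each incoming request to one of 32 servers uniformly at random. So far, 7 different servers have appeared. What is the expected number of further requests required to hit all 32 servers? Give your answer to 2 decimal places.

With k distinct servers already seen, the next new one takes an expected 32/(32-k) requests.
Sum over k = 7,...,31: E = 32/25 + 32/24 + 32/23 + ... + 32/2 + 32/1 = 122.111.

122.11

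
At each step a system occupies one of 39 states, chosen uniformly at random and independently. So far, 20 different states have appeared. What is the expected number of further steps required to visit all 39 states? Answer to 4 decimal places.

138.3618

The wait to go from k to k+1 distinct states is geometric with mean 39/(39-k).
Sum over k = 20,...,38: E = 39/19 + 39/18 + 39/17 + ... + 39/2 + 39/1 = 138.36185.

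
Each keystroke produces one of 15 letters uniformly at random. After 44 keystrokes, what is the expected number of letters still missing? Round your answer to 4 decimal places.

0.7206

For each letter, P(unseen after 44) = (14/15)^44 = 0.04804.
By linearity of expectation, E[unseen] = 15·(14/15)^44 = 0.72063.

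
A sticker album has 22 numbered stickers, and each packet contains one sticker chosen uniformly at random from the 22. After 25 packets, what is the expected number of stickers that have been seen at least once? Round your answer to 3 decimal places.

For each sticker, P(seen in 25 packets) = 1 - (21/22)^25 = 0.6875.
By linearity of expectation, E[distinct seen] = 22·(1 - (21/22)^25) = 15.1240.

15.124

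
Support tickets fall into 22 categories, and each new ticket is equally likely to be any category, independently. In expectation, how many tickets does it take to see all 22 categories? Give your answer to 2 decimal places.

Split into phases: going from k distinct to k+1 distinct takes on average 22/(22-k) tickets.
E[T] = 22/22 + 22/21 + 22/20 + ... + 22/2 + 22/1 = 22·H_{22}.
H_{22} = 3.691, so E[T] = 81.198.

81.20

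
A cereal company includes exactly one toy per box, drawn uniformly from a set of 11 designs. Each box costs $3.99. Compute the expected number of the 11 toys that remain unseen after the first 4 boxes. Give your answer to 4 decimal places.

7.5131

For each toy, P(unseen after 4) = (10/11)^4 = 0.68301.
By linearity of expectation, E[unseen] = 11·(10/11)^4 = 7.51315.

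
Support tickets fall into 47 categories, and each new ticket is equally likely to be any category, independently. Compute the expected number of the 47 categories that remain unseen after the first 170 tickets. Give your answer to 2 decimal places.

1.21

For each category, P(unseen after 170) = (46/47)^170 = 0.026.
By linearity of expectation, E[unseen] = 47·(46/47)^170 = 1.214.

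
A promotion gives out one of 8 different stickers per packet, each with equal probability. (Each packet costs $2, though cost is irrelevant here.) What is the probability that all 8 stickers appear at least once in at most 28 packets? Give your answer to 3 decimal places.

0.819

Let A_i be the event that sticker i is missing after 28 packets. By inclusion–exclusion on the A_i,
P(all seen) = Σ_{j=0}^{8} (-1)^j C(8,j)((8-j)/8)^28
= 1.0000 - 0.1902 + 0.0089 - 0.0001 + 0.0000 - 0.0000 + 0.0000 - 0.0000 + 0.0000
= 0.8185.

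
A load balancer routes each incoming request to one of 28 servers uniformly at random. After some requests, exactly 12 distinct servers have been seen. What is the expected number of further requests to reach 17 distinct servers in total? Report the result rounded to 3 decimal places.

From k distinct to k+1 distinct takes on average 28/(28-k) requests.
Sum over k = 12,...,16: E = 28/16 + 28/15 + 28/14 + 28/13 + 28/12 = 10.1038.

10.104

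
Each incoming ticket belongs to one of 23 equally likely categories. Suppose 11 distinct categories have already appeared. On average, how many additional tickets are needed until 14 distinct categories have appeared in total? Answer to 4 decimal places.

The wait to go from k to k+1 distinct categories is geometric with mean 23/(23-k).
Sum over k = 11,...,13: E = 23/12 + 23/11 + 23/10 = 6.30758.

6.3076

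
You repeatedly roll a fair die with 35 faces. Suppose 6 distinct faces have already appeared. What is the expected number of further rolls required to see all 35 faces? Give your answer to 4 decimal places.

The wait to go from k to k+1 distinct faces is geometric with mean 35/(35-k).
Sum over k = 6,...,34: E = 35/29 + 35/28 + 35/27 + ... + 35/2 + 35/1 = 138.65788.

138.6579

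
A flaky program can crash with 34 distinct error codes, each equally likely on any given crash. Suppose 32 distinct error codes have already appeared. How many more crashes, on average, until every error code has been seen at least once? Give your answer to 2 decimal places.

The wait to go from k to k+1 distinct error codes is geometric with mean 34/(34-k).
Sum over k = 32,...,33: E = 34/2 + 34/1 = 51.000.

51.00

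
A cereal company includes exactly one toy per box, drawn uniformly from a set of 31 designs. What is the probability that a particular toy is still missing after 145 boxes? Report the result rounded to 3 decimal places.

Each box misses the fixed toy with probability (31-1)/31 = 30/31, independently.
P(still missing after 145) = (30/31)^145 = 0.0086.

0.009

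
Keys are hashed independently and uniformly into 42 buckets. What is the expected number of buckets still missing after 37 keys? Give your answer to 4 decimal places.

17.2198

For each bucket, P(unseen after 37) = (41/42)^37 = 0.41000.
By linearity of expectation, E[unseen] = 42·(41/42)^37 = 17.21981.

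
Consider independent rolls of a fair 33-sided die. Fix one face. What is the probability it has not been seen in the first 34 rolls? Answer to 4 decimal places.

0.3513

On each roll the fixed face fails to appear with probability 32/33.
P(still missing after 34) = (32/33)^34 = 0.35126.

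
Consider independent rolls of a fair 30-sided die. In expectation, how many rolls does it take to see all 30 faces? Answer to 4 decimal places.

119.8496

The wait to go from k to k+1 distinct faces is geometric with mean 30/(30-k).
E[T] = 30/30 + 30/29 + 30/28 + ... + 30/2 + 30/1 = 30·H_{30}.
H_{30} = 3.99499, so E[T] = 119.84961.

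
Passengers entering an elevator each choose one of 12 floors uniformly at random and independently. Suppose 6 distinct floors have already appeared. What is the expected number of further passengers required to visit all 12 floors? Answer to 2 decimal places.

29.40

With k distinct floors already seen, the next new one takes an expected 12/(12-k) passengers.
Sum over k = 6,...,11: E = 12/6 + 12/5 + 12/4 + 12/3 + 12/2 + 12/1 = 29.400.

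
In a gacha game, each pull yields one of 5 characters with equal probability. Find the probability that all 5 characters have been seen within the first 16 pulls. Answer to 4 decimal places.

0.8621

Let A_i be the event that character i is missing after 16 pulls. By inclusion–exclusion on the A_i,
P(all seen) = Σ_{j=0}^{5} (-1)^j C(5,j)((5-j)/5)^16
= 1.00000 - 0.14074 + 0.00282 - 0.00000 + 0.00000 - 0.00000
= 0.86208.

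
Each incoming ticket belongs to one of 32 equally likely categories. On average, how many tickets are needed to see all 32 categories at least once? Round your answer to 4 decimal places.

129.8718

After k distinct categories have appeared, the next ticket gives a new one with probability (32-k)/32, so the expected wait for the (k+1)-th is 32/(32-k).
E[T] = 32/32 + 32/31 + 32/30 + ... + 32/2 + 32/1 = 32·H_{32}.
H_{32} = 4.05850, so E[T] = 129.87185.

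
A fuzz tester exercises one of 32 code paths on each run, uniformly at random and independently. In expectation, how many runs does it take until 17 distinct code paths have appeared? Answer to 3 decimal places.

23.689

With k distinct code paths already seen, the next new one arrives after an expected 32/(32-k) runs.
Sum over k = 0,...,16: E = 32/32 + 32/31 + 32/30 + ... + 32/17 + 32/16 = 23.6885.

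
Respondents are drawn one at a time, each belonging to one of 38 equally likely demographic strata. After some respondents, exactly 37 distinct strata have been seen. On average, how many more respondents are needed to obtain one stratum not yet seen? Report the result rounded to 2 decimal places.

Each respondent yields a new stratum with probability (38-37)/38 = 1/38, so the wait is geometric with mean 38/1.
E = 38/1 = 38.000.

38.00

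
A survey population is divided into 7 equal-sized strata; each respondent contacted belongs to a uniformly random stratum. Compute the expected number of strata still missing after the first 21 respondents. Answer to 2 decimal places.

For each stratum, P(unseen after 21) = (6/7)^21 = 0.039.
By linearity of expectation, E[unseen] = 7·(6/7)^21 = 0.275.

0.27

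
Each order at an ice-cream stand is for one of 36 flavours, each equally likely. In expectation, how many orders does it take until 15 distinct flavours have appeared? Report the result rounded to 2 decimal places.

19.05

With k distinct flavours already seen, the next new one arrives after an expected 36/(36-k) orders.
Sum over k = 0,...,14: E = 36/36 + 36/35 + 36/34 + ... + 36/23 + 36/22 = 19.051.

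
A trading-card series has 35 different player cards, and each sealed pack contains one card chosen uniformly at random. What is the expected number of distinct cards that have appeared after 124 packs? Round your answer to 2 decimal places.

34.04

For each card, P(seen in 124 packs) = 1 - (34/35)^124 = 0.973.
By linearity of expectation, E[distinct seen] = 35·(1 - (34/35)^124) = 34.038.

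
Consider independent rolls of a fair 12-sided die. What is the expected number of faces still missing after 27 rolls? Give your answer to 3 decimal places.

For each face, P(unseen after 27) = (11/12)^27 = 0.0954.
By linearity of expectation, E[unseen] = 12·(11/12)^27 = 1.1452.

1.145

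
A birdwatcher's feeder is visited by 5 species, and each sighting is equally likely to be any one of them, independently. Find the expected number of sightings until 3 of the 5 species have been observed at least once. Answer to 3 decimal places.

Going from k to k+1 distinct takes a geometric number of sightings with mean 5/(5-k).
Sum over k = 0,...,2: E = 5/5 + 5/4 + 5/3 = 3.9167.

3.917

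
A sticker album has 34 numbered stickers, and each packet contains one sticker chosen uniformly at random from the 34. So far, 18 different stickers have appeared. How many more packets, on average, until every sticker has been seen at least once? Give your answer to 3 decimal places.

With k distinct stickers already seen, the next new one takes an expected 34/(34-k) packets.
Sum over k = 18,...,33: E = 34/16 + 34/15 + 34/14 + ... + 34/2 + 34/1 = 114.9448.

114.945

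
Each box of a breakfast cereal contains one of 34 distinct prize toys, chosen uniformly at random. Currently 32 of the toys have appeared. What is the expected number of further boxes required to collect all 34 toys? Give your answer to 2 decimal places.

51.00

From k distinct to k+1 distinct takes on average 34/(34-k) boxes.
Sum over k = 32,...,33: E = 34/2 + 34/1 = 51.000.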